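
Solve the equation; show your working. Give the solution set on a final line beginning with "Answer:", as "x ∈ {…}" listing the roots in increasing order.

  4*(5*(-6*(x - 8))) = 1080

Step 1. [4*(5*(-6*(x - 8))) = 1080] LHS = 4·(…); ÷4 both sides, so div: 5*(-6*(x - 8)) = 270.
Step 2. [5*(-6*(x - 8)) = 270] 5·(inner) — divide through by 5. So div: -6*(x - 8) = 54.
Step 3. [-6*(x - 8) = 54] divide by the outer -6. So div: x - 8 = -9.
Step 4. [x - 8 = -9] 8 comes off first (add 8), so sub: x = -1.

Answer: x ∈ {-1}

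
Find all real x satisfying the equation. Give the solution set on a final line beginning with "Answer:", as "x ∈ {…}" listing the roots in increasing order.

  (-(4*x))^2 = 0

Step 1. [(-(4*x))^2 = 0] √ both sides: 0 ≥ 0 gives two branches. So sqrt: -(4*x) = 0.
Step 2. [-(4*x) = 0] flip signs both sides, so neg: 4*x = 0.
Step 3. [4*x = 0] 4 out front; divide by 4. So div: x = 0.

Answer: x ∈ {0}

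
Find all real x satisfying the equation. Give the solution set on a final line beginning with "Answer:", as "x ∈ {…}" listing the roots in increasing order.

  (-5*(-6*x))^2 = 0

Step 1. [(-5*(-6*x))^2 = 0] 0 ≥ 0, LHS is (·)² — take ±√. So sqrt: -5*(-6*x) = 0.
Step 2. [-5*(-6*x) = 0] -5·(inner) — divide through by -5, so div: -6*x = 0.
Step 3. [-6*x = 0] divide by the outer -6. So div: x = 0.

Answer: x ∈ {0}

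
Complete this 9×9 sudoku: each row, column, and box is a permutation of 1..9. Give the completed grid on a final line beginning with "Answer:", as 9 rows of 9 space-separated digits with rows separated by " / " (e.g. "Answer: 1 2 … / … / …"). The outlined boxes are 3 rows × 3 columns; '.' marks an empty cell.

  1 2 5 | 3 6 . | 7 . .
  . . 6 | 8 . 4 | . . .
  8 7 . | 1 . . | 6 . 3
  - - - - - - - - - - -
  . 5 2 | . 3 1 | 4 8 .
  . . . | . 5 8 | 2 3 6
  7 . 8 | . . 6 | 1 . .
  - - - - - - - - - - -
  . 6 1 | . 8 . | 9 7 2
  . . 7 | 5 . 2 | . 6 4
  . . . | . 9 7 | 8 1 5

Step 1. [r6c9∈{9}] nothing but 9 survives at r6c9 ⇒ r6c9=9.
Step 2. [r9c3∈{3,4}] in col 3, 3 fits only at r9c3 ⇒ r9c3=3.
Step 3. [r9c2∈{4}] r9c2 has the single candidate 4. So r9c2=4.
Step 4. [r8c1∈{9}] r8c1 has the single candidate 9. So r8c1=9.
Step 5. [r3c3∈{4,9}] in box 1, 4 fits only at r3c3, so r3c3=4.
Step 6. [r2c2∈{3,9}] box 1 places 9 nowhere but r2c2, so r2c2=9.
Step 7. [r3c5∈{2}] only 2 remains possible at r3c5 ⇒ r3c5=2.
Step 8. [r5c4∈{4,7,9}] across row 5, 7 lands solely at r5c4. So r5c4=7.
Step 9. [r1c6∈{9}] only 9 remains possible at r1c6. So r1c6=9.
Step 10. [r2c7∈{5}] r2c7 has the single candidate 5. So r2c7=5.
Step 11. [r6c5∈{4}] r6c5 is down to just 4 ⇒ r6c5=4.
Step 12. [r5c3∈{9}] r5c3 is down to just 9. So r5c3=9.
Step 13. [r3c6∈{5}] only 5 remains possible at r3c6, so r3c6=5.
Step 14. [r6c4∈{2}] r6c4 is down to just 2. So r6c4=2.
Step 15. [r1c9∈{8}] only 8 remains possible at r1c9. So r1c9=8.
Step 16. [r4c9∈{7}] r4c9 has the single candidate 7. So r4c9=7.
Step 17. [r2c5∈{7}] r2c5 is down to just 7, so r2c5=7.
Step 18. [r4c4∈{9}] only 9 remains possible at r4c4, so r4c4=9.
Step 19. [r7c1∈{5}] only 5 remains possible at r7c1 ⇒ r7c1=5.
Step 20. [r6c2∈{3}] only 3 remains possible at r6c2 ⇒ r6c2=3.
Step 21. [r1c8∈{4}] r1c8 has the single candidate 4 ⇒ r1c8=4.
Step 22. [r7c6∈{3}] only 3 remains possible at r7c6, so r7c6=3.
Step 23. [r9c4∈{6}] only 6 remains possible at r9c4, so r9c4=6.
Step 24. [r3c8∈{9}] r3c8 has the single candidate 9. So r3c8=9.
Step 25. [r8c5∈{1}] r8c5's peers cover all but 1. So r8c5=1.
Step 26. [r9c1∈{2}] nothing but 2 survives at r9c1, so r9c1=2.
Step 27. [r8c7∈{3}] r8c7's peers cover all but 3 ⇒ r8c7=3.
Step 28. [r4c1∈{6}] only 6 remains possible at r4c1. So r4c1=6.
Step 29. [r2c9∈{1}] only 1 remains possible at r2c9, so r2c9=1.
Step 30. [r8c2∈{8}] r8c2 has the single candidate 8, so r8c2=8.
Step 31. [r6c8∈{5}] r6c8's peers cover all but 5, so r6c8=5.
Step 32. [r7c4∈{4}] nothing but 4 survives at r7c4. So r7c4=4.
Step 33. [r2c1∈{3}] r2c1 has the single candidate 3, so r2c1=3.
Step 34. [r2c8∈{2}] r2c8 is down to just 2. So r2c8=2.
Step 35. [r5c1∈{4}] only 4 remains possible at r5c1. So r5c1=4.
Step 36. [r5c2∈{1}] r5c2 has the single candidate 1. So r5c2=1.

Answer: 1 2 5 3 6 9 7 4 8 / 3 9 6 8 7 4 5 2 1 / 8 7 4 1 2 5 6 9 3 / 6 5 2 9 3 1 4 8 7 / 4 1 9 7 5 8 2 3 6 / 7 3 8 2 4 6 1 5 9 / 5 6 1 4 8 3 9 7 2 / 9 8 7 5 1 2 3 6 4 / 2 4 3 6 9 7 8 1 5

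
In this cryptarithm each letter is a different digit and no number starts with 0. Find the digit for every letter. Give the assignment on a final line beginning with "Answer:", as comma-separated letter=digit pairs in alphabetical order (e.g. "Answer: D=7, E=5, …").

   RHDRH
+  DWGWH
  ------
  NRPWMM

Step 1. [N] N is the leading digit of a 6-digit sum of two 5-digit numbers; the final carry is exactly 1, so N=1.
Step 2. [col 1: H + H ≡ M (mod 10)] column 1 (H + H ≡ M (mod 10), carry-in 0) doesn't pin M yet; pick M=8 and continue, so M=8.
Step 3. [col 1: H + H ≡ M (mod 10)] several values work for H in column 1 (H + H ≡ M (mod 10), carry-in 0); try H=4, so H=4.
Step 4. [col 2: R + W ≡ M (mod 10)] column 2 (R + W ≡ M (mod 10), carry-in 0) doesn't pin R yet; pick R=3 and continue. So R=3.
Step 5. [col 2: R + W ≡ M (mod 10)] column 2: given R=3, M=8, carry-in 0, and digits 1,3,4,8 already taken and all letters distinct, R+W≡M (mod 10) forces W=5, so W=5.
Step 6. [col 3: D + G ≡ W (mod 10)] D=9 is one option consistent with column 3 (D + G ≡ W (mod 10), carry-in 0) — take it ⇒ D=9.
Step 7. [col 3: D + G ≡ W (mod 10)] column 3 reads D+G+carry(0)=W with D=9, W=5; with digits 1,3,4,5,8,9 already taken and all letters distinct, the only value for G is 6 ⇒ G=6.
Step 8. [col 4: H + W ≡ P (mod 10)] in column 4 we have H+W≡P with carry-in 1; given H=4, W=5 and digits 1,3,4,5,6,8,9 already taken and all letters distinct, that pins P to 0, so P=0.

Answer: D=9, G=6, H=4, M=8, N=1, P=0, R=3, W=5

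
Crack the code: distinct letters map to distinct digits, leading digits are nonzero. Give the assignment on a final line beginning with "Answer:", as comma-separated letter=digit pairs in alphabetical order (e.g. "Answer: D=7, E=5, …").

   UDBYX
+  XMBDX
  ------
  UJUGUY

Step 1. [col 1: X + X ≡ Y (mod 10)] column 1 (X + X ≡ Y (mod 10), carry-in 0) doesn't pin X yet; pick X=8 and continue, so X=8.
Step 2. [U] adding two 5-digit numbers gives at most 5+1 digits, and here it does — U is that final carry and must be 1. So U=1.
Step 3. [col 1: X + X ≡ Y (mod 10)] column 1 reads X+X+carry(0)=Y with X=8; with digits 1,8 already taken and all letters distinct, the only value for Y is 6. So Y=6.
Step 4. [col 2: Y + D ≡ U (mod 10)] column 2: given Y=6, U=1, carry-in 1, and digits 1,6,8 already taken and all letters distinct, Y+D≡U (mod 10) forces D=4, so D=4.
Step 5. [col 3: B + B ≡ G (mod 10)] G=5 is one option consistent with column 3 (B + B ≡ G (mod 10), carry-in 1) — take it, so G=5.
Step 6. [col 3: B + B ≡ G (mod 10)] several values work for B in column 3 (B + B ≡ G (mod 10), carry-in 1); try B=2 ⇒ B=2.
Step 7. [col 4: D + M ≡ U (mod 10)] column 4: given D=4, U=1, carry-in 0, and digits 1,2,4,5,6,8 already taken and all letters distinct, D+M≡U (mod 10) forces M=7. So M=7.
Step 8. [col 5: U + X ≡ J (mod 10)] in column 5 we have U+X≡J with carry-in 1; given U=1, X=8 and digits 1,2,4,5,6,7,8 already taken and all letters distinct, that pins J to 0, so J=0.

Answer: B=2, D=4, G=5, J=0, M=7, U=1, X=8, Y=6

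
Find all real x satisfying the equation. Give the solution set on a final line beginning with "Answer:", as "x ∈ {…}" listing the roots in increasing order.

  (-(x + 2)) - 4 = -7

Step 1. [(-(x + 2)) - 4 = -7] peel the -4: add 4 from each side. So sub: -(x + 2) = -3.
Step 2. [-(x + 2) = -3] flip signs both sides. So neg: x + 2 = 3.
Step 3. [x + 2 = 3] the outer +2 inverts by subtracting 2 ⇒ sub: x = 1.

Answer: x ∈ {1}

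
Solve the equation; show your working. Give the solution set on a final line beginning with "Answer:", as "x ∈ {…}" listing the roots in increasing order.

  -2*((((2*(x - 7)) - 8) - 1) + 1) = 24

Step 1. [-2*((((2*(x - 7)) - 8) - 1) + 1) = 24] leading coefficient -2: divide by -2, so div: (((2*(x - 7)) - 8) - 1) + 1 = -12.
Step 2. [(((2*(x - 7)) - 8) - 1) + 1 = -12] subtract 1: x sits inside (… + 1) ⇒ sub: ((2*(x - 7)) - 8) - 1 = -13.
Step 3. [((2*(x - 7)) - 8) - 1 = -13] the outer -1 inverts by adding 1, so sub: (2*(x - 7)) - 8 = -12.
Step 4. [(2*(x - 7)) - 8 = -12] -8 is outermost — add 8 both sides ⇒ sub: 2*(x - 7) = -4.
Step 5. [2*(x - 7) = -4] 2·(inner) — divide through by 2 ⇒ div: x - 7 = -2.
Step 6. [x - 7 = -2] peel the -7: add 7 from each side ⇒ sub: x = 5.

Answer: x ∈ {5}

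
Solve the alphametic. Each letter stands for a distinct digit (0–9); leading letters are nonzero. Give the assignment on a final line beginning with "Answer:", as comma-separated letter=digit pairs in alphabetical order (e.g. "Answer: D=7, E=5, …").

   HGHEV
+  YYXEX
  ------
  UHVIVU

Step 1. [col 1: V + X ≡ U (mod 10)] U=1 is one option consistent with column 1 (V + X ≡ U (mod 10), carry-in 0) — take it ⇒ U=1.
Step 2. [col 1: V + X ≡ U (mod 10)] X=4 is one option consistent with column 1 (V + X ≡ U (mod 10), carry-in 0) — take it. So X=4.
Step 3. [col 1: V + X ≡ U (mod 10)] from column 1 (X=4, U=1, carry-in 0, digits 1,4 already taken and all letters distinct): V must equal 7. So V=7.
Step 4. [col 2: E + E ≡ V (mod 10)] several values work for E in column 2 (E + E ≡ V (mod 10), carry-in 1); try E=3 ⇒ E=3.
Step 5. [col 3: H + X ≡ I (mod 10)] several values work for I in column 3 (H + X ≡ I (mod 10), carry-in 0); try I=6. So I=6.
Step 6. [col 3: H + X ≡ I (mod 10)] from column 3 (X=4, I=6, carry-in 0, digits 1,3,4,6,7 already taken and all letters distinct): H must equal 2, so H=2.
Step 7. [col 4: G + Y ≡ V (mod 10)] Y=9 is one option consistent with column 4 (G + Y ≡ V (mod 10), carry-in 0) — take it. So Y=9.
Step 8. [col 4: G + Y ≡ V (mod 10)] column 4 reads G+Y+carry(0)=V with Y=9, V=7; with digits 1,2,3,4,6,7,9 already taken and all letters distinct, the only value for G is 8, so G=8.

Answer: E=3, G=8, H=2, I=6, U=1, V=7, X=4, Y=9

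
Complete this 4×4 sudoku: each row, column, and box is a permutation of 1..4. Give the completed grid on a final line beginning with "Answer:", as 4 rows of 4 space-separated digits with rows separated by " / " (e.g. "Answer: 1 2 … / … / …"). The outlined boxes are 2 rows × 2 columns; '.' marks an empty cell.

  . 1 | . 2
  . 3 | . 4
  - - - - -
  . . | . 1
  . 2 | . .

Step 1. [r4c4∈{3}] only 3 remains possible at r4c4, so r4c4=3.
Step 2. [r3c2∈{4}] nothing but 4 survives at r3c2. So r3c2=4.
Step 3. [r2c1∈{2}] r2c1 has the single candidate 2, so r2c1=2.
Step 4. [r4c3∈{4}] r4c3 is down to just 4. So r4c3=4.
Step 5. [r1c3∈{3}] nothing but 3 survives at r1c3 ⇒ r1c3=3.
Step 6. [r3c1∈{3}] r3c1 has the single candidate 3 ⇒ r3c1=3.
Step 7. [r1c1∈{4}] nothing but 4 survives at r1c1. So r1c1=4.
Step 8. [r3c3∈{2}] r3c3 is down to just 2, so r3c3=2.
Step 9. [r2c3∈{1}] only 1 remains possible at r2c3, so r2c3=1.
Step 10. [r4c1∈{1}] r4c1 is down to just 1 ⇒ r4c1=1.

Answer: 4 1 3 2 / 2 3 1 4 / 3 4 2 1 / 1 2 4 3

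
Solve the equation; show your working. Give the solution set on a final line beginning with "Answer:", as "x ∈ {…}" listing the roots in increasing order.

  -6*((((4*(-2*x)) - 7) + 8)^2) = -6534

Step 1. [-6*((((4*(-2*x)) - 7) + 8)^2) = -6534] LHS = -6·(…); ÷-6 both sides, so div: (((4*(-2*x)) - 7) + 8)^2 = 1089.
Step 2. [(((4*(-2*x)) - 7) + 8)^2 = 1089] 1089 ≥ 0, LHS is (·)² — take ±√, so sqrt: ((4*(-2*x)) - 7) + 8 = 33 or -33.
Step 3. [((4*(-2*x)) - 7) + 8 = 33 or -33] 8 comes off first (subtract 8) ⇒ sub: (4*(-2*x)) - 7 = 25 or -41.
Step 4. [(4*(-2*x)) - 7 = 25 or -41] add 7: x sits inside (… - 7). So sub: 4*(-2*x) = 32 or -34.
Step 5. [4*(-2*x) = 32 or -34] divide by the outer 4 ⇒ div: -2*x = 8 or -17/2.
Step 6. [-2*x = 8 or -17/2] -2·(inner) — divide through by -2. So div: x = -4 or 17/4.

Answer: x ∈ {-4, 17/4}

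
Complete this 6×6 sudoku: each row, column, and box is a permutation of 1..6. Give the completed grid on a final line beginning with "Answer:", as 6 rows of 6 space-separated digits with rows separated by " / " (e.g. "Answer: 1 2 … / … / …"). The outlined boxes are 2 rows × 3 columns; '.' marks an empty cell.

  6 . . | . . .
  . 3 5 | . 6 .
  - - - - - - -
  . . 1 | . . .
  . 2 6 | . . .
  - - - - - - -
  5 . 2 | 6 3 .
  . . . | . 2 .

Step 1. [r1c3∈{4}] nothing but 4 survives at r1c3. So r1c3=4.
Step 2. [r1c2∈{1}] r1c2 has the single candidate 1, so r1c2=1.
Step 3. [r5c6∈{1,4}] row 5 places 1 nowhere but r5c6 ⇒ r5c6=1.
Step 4. [r3c6∈{2,3,4,5,6}] r3c6 is the only open cell in row 3 admitting 6, so r3c6=6.
Step 5. [r3c4∈{2,3,4,5}] row 3 places 2 nowhere but r3c4. So r3c4=2.
Step 6. [r1c5∈{5}] nothing but 5 survives at r1c5. So r1c5=5.
Step 7. [r3c5∈{4}] r3c5 is down to just 4, so r3c5=4.
Step 8. [r2c4∈{1,4}] row 2 places 1 nowhere but r2c4. So r2c4=1.
Step 9. [r6c4∈{4,5}] col 4 places 4 nowhere but r6c4 ⇒ r6c4=4.
Step 10. [r3c1∈{3}] r3c1 is down to just 3, so r3c1=3.
Step 11. [r1c6∈{2,3}] r1c6 is the only open cell in row 1 admitting 2 ⇒ r1c6=2.
Step 12. [r4c6∈{3,5}] in col 6, 3 fits only at r4c6. So r4c6=3.
Step 13. [r5c2∈{4}] only 4 remains possible at r5c2. So r5c2=4.
Step 14. [r2c6∈{4}] r2c6 is down to just 4, so r2c6=4.
Step 15. [r4c4∈{5}] only 5 remains possible at r4c4 ⇒ r4c4=5.
Step 16. [r6c3∈{3}] only 3 remains possible at r6c3. So r6c3=3.
Step 17. [r1c4∈{3}] r1c4's peers cover all but 3, so r1c4=3.
Step 18. [r6c1∈{1}] r6c1 is down to just 1 ⇒ r6c1=1.
Step 19. [r4c1∈{4}] r4c1's peers cover all but 4, so r4c1=4.
Step 20. [r2c1∈{2}] r2c1 has the single candidate 2, so r2c1=2.
Step 21. [r6c2∈{6}] r6c2 is down to just 6, so r6c2=6.
Step 22. [r6c6∈{5}] r6c6 has the single candidate 5, so r6c6=5.
Step 23. [r4c5∈{1}] r4c5 is down to just 1 ⇒ r4c5=1.
Step 24. [r3c2∈{5}] r3c2 is down to just 5. So r3c2=5.

Answer: 6 1 4 3 5 2 / 2 3 5 1 6 4 / 3 5 1 2 4 6 / 4 2 6 5 1 3 / 5 4 2 6 3 1 / 1 6 3 4 2 5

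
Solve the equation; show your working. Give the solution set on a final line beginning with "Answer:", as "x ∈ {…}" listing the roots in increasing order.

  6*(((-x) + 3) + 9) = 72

Step 1. [6*(((-x) + 3) + 9) = 72] LHS = 6·(…); ÷6 both sides, so div: ((-x) + 3) + 9 = 12.
Step 2. [((-x) + 3) + 9 = 12] 9 comes off first (subtract 9), so sub: (-x) + 3 = 3.
Step 3. [(-x) + 3 = 3] subtract 3: x sits inside (… + 3) ⇒ sub: -x = 0.
Step 4. [-x = 0] leading − — multiply by −1. So neg: x = 0.

Answer: x ∈ {0}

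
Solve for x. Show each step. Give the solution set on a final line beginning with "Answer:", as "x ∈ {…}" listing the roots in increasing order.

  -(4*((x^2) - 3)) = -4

Step 1. [-(4*((x^2) - 3)) = -4] flip signs both sides ⇒ neg: 4*((x^2) - 3) = 4.
Step 2. [4*((x^2) - 3) = 4] LHS = 4·(…); ÷4 both sides, so div: (x^2) - 3 = 1.
Step 3. [(x^2) - 3 = 1] the outer -3 inverts by adding 3 ⇒ sub: x^2 = 4.
Step 4. [x^2 = 4] √ both sides: 4 ≥ 0 gives two branches. So sqrt: x = 2 or -2.

Answer: x ∈ {-2, 2}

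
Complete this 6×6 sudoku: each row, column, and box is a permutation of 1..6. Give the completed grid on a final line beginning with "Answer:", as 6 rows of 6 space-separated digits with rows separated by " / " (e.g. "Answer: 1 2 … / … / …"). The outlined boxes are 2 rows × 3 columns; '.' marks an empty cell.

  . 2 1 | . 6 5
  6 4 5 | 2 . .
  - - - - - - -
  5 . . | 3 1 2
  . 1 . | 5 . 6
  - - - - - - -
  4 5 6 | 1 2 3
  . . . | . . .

Step 1. [r1c1∈{3}] r1c1 is down to just 3. So r1c1=3.
Step 2. [r4c3∈{2,3,4}] across row 4, 3 lands solely at r4c3 ⇒ r4c3=3.
Step 3. [r6c6∈{4}] r6c6 has the single candidate 4. So r6c6=4.
Step 4. [r6c3∈{2}] only 2 remains possible at r6c3 ⇒ r6c3=2.
Step 5. [r6c4∈{6}] nothing but 6 survives at r6c4. So r6c4=6.
Step 6. [r3c3∈{4}] r3c3 is down to just 4, so r3c3=4.
Step 7. [r2c5∈{3}] nothing but 3 survives at r2c5, so r2c5=3.
Step 8. [r6c1∈{1}] r6c1 has the single candidate 1, so r6c1=1.
Step 9. [r6c2∈{3}] r6c2 has the single candidate 3. So r6c2=3.
Step 10. [r1c4∈{4}] nothing but 4 survives at r1c4 ⇒ r1c4=4.
Step 11. [r4c1∈{2}] r4c1 is down to just 2. So r4c1=2.
Step 12. [r4c5∈{4}] r4c5 is down to just 4. So r4c5=4.
Step 13. [r2c6∈{1}] r2c6 is down to just 1, so r2c6=1.
Step 14. [r3c2∈{6}] nothing but 6 survives at r3c2. So r3c2=6.
Step 15. [r6c5∈{5}] r6c5 is down to just 5. So r6c5=5.

Answer: 3 2 1 4 6 5 / 6 4 5 2 3 1 / 5 6 4 3 1 2 / 2 1 3 5 4 6 / 4 5 6 1 2 3 / 1 3 2 6 5 4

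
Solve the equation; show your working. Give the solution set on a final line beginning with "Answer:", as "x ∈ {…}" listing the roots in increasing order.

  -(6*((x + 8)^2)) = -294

Step 1. [-(6*((x + 8)^2)) = -294] flip signs both sides. So neg: 6*((x + 8)^2) = 294.
Step 2. [6*((x + 8)^2) = 294] divide by the outer 6. So div: (x + 8)^2 = 49.
Step 3. [(x + 8)^2 = 49] 49 ≥ 0, LHS is (·)² — take ±√, so sqrt: x + 8 = 7 or -7.
Step 4. [x + 8 = 7 or -7] peel the +8: subtract 8 from each side, so sub: x = -1 or -15.

Answer: x ∈ {-15, -1}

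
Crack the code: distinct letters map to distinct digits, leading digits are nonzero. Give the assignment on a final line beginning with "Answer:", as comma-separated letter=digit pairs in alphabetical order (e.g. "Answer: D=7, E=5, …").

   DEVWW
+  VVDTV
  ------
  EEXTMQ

Step 1. [col 1: W + V ≡ Q (mod 10)] several values work for Q in column 1 (W + V ≡ Q (mod 10), carry-in 0); try Q=3 ⇒ Q=3.
Step 2. [E] E is the leading digit of a 6-digit sum of two 5-digit numbers; the final carry is exactly 1. So E=1.
Step 3. [col 1: W + V ≡ Q (mod 10)] V=6 is one option consistent with column 1 (W + V ≡ Q (mod 10), carry-in 0) — take it ⇒ V=6.
Step 4. [col 1: W + V ≡ Q (mod 10)] column 1: given V=6, Q=3, carry-in 0, and digits 1,3,6 already taken and all letters distinct, W+V≡Q (mod 10) forces W=7, so W=7.
Step 5. [col 2: W + T ≡ M (mod 10)] column 2 (W + T ≡ M (mod 10), carry-in 1) doesn't pin M yet; pick M=0 and continue. So M=0.
Step 6. [col 2: W + T ≡ M (mod 10)] column 2: given W=7, M=0, carry-in 1, and digits 0,1,3,6,7 already taken and all letters distinct, W+T≡M (mod 10) forces T=2. So T=2.
Step 7. [col 3: V + D ≡ T (mod 10)] from column 3 (V=6, T=2, carry-in 1, digits 0,1,2,3,6,7 already taken and all letters distinct): D must equal 5. So D=5.
Step 8. [col 4: E + V ≡ X (mod 10)] column 4: given E=1, V=6, carry-in 1, and digits 0,1,2,3,5,6,7 already taken and all letters distinct, E+V≡X (mod 10) forces X=8, so X=8.

Answer: D=5, E=1, M=0, Q=3, T=2, V=6, W=7, X=8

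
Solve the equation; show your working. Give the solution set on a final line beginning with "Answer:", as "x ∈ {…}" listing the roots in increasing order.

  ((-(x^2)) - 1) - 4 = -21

Step 1. [((-(x^2)) - 1) - 4 = -21] the outer -4 inverts by adding 4 ⇒ sub: (-(x^2)) - 1 = -17.
Step 2. [(-(x^2)) - 1 = -17] peel the -1: add 1 from each side, so sub: -(x^2) = -16.
Step 3. [-(x^2) = -16] flip signs both sides. So neg: x^2 = 16.
Step 4. [x^2 = 16] √ both sides: 16 ≥ 0 gives two branches. So sqrt: x = 4 or -4.

Answer: x ∈ {-4, 4}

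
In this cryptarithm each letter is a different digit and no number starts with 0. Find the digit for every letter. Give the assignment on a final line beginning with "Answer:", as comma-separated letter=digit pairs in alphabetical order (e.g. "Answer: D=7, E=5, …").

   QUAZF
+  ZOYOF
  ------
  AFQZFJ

Step 1. [A] the sum has 6 digits but both addends have 5; that extra leading digit A is the final carry, namely 1, so A=1.
Step 2. [col 1: F + F ≡ J (mod 10)] several values work for F in column 1 (F + F ≡ J (mod 10), carry-in 0); try F=2. So F=2.
Step 3. [col 1: F + F ≡ J (mod 10)] from column 1 (F=2, carry-in 0, digits 1,2 already taken and all letters distinct): J must equal 4. So J=4.
Step 4. [col 2: Z + O ≡ F (mod 10)] no forcing yet in column 2 (carry-in 0); O=7 is free and consistent — try it, so O=7.
Step 5. [col 2: Z + O ≡ F (mod 10)] in column 2 we have Z+O≡F with carry-in 0; given O=7, F=2 and digits 1,2,4,7 already taken and all letters distinct, that pins Z to 5. So Z=5.
Step 6. [col 3: A + Y ≡ Z (mod 10)] from column 3 (A=1, Z=5, carry-in 1, digits 1,2,4,5,7 already taken and all letters distinct): Y must equal 3. So Y=3.
Step 7. [col 4: U + O ≡ Q (mod 10)] column 4 reads U+O+carry(0)=Q with O=7; with digits 1,2,3,4,5,7 already taken and all letters distinct, the only value for U is 9 ⇒ U=9.
Step 8. [col 4: U + O ≡ Q (mod 10)] in column 4 we have U+O≡Q with carry-in 0; given U=9, O=7 and digits 1,2,3,4,5,7,9 already taken and all letters distinct, that pins Q to 6, so Q=6.

Answer: A=1, F=2, J=4, O=7, Q=6, U=9, Y=3, Z=5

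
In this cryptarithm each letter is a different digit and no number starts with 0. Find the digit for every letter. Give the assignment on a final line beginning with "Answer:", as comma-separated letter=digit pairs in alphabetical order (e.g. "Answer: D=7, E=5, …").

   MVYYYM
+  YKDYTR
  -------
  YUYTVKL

Step 1. [Y] Y is the leading digit of a 7-digit sum of two 6-digit numbers; the final carry is exactly 1. So Y=1.
Step 2. [col 1: M + R ≡ L (mod 10)] column 1 (M + R ≡ L (mod 10), carry-in 0) doesn't pin L yet; pick L=3 and continue. So L=3.
Step 3. [col 1: M + R ≡ L (mod 10)] several values work for M in column 1 (M + R ≡ L (mod 10), carry-in 0); try M=8 ⇒ M=8.
Step 4. [col 1: M + R ≡ L (mod 10)] in column 1 we have M+R≡L with carry-in 0; given M=8, L=3 and digits 1,3,8 already taken and all letters distinct, that pins R to 5 ⇒ R=5.
Step 5. [col 2: Y + T ≡ K (mod 10)] no forcing yet in column 2 (carry-in 1); T=7 is free and consistent — try it, so T=7.
Step 6. [col 2: Y + T ≡ K (mod 10)] column 2 reads Y+T+carry(1)=K with Y=1, T=7; with digits 1,3,5,7,8 already taken and all letters distinct, the only value for K is 9, so K=9.
Step 7. [col 3: Y + Y ≡ V (mod 10)] from column 3 (Y=1, carry-in 0, digits 1,3,5,7,8,9 already taken and all letters distinct): V must equal 2 ⇒ V=2.
Step 8. [col 4: Y + D ≡ T (mod 10)] in column 4 we have Y+D≡T with carry-in 0; given Y=1, T=7 and digits 1,2,3,5,7,8,9 already taken and all letters distinct, that pins D to 6. So D=6.
Step 9. [col 6: M + Y ≡ U (mod 10)] column 6: given M=8, Y=1, carry-in 1, and digits 1,2,3,5,6,7,8,9 already taken and all letters distinct, M+Y≡U (mod 10) forces U=0. So U=0.

Answer: D=6, K=9, L=3, M=8, R=5, T=7, U=0, V=2, Y=1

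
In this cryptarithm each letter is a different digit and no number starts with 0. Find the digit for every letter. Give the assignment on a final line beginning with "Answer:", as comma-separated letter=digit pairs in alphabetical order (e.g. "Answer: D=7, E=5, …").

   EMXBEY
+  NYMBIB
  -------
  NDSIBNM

Step 1. [N] N is the leading digit of a 7-digit sum of two 6-digit numbers; the final carry is exactly 1 ⇒ N=1.
Step 2. [col 1: Y + B ≡ M (mod 10)] several values work for M in column 1 (Y + B ≡ M (mod 10), carry-in 0); try M=6 ⇒ M=6.
Step 3. [col 1: Y + B ≡ M (mod 10)] no forcing yet in column 1 (carry-in 0); B=9 is free and consistent — try it. So B=9.
Step 4. [col 1: Y + B ≡ M (mod 10)] column 1: given B=9, M=6, carry-in 0, and digits 1,6,9 already taken and all letters distinct, Y+B≡M (mod 10) forces Y=7 ⇒ Y=7.
Step 5. [col 2: E + I ≡ N (mod 10)] column 2 (E + I ≡ N (mod 10), carry-in 1) doesn't pin I yet; pick I=2 and continue, so I=2.
Step 6. [col 2: E + I ≡ N (mod 10)] column 2: given I=2, N=1, carry-in 1, and digits 1,2,6,7,9 already taken and all letters distinct, E+I≡N (mod 10) forces E=8, so E=8.
Step 7. [col 4: X + M ≡ I (mod 10)] in column 4 we have X+M≡I with carry-in 1; given M=6, I=2 and digits 1,2,6,7,8,9 already taken and all letters distinct, that pins X to 5, so X=5.
Step 8. [col 5: M + Y ≡ S (mod 10)] from column 5 (M=6, Y=7, carry-in 1, digits 1,2,5,6,7,8,9 already taken and all letters distinct): S must equal 4. So S=4.
Step 9. [col 6: E + N ≡ D (mod 10)] column 6: given E=8, N=1, carry-in 1, and digits 1,2,4,5,6,7,8,9 already taken and all letters distinct, E+N≡D (mod 10) forces D=0, so D=0.

Answer: B=9, D=0, E=8, I=2, M=6, N=1, S=4, X=5, Y=7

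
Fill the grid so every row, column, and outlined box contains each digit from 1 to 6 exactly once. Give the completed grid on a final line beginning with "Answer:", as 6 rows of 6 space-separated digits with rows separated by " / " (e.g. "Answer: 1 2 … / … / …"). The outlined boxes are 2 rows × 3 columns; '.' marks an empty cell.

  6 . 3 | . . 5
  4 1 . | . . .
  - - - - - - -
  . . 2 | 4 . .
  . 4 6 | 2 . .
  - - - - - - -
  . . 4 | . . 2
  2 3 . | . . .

Step 1. [r6c3∈{1,5}] 1 has one home in col 3: r6c3, so r6c3=1.
Step 2. [r5c1∈{5}] nothing but 5 survives at r5c1. So r5c1=5.
Step 3. [r4c5∈{1,3,5}] row 4 places 5 nowhere but r4c5. So r4c5=5.
Step 4. [r1c5∈{1,2,4}] in row 1, 4 fits only at r1c5, so r1c5=4.
Step 5. [r6c5∈{6}] r6c5 is down to just 6. So r6c5=6.
Step 6. [r3c6∈{1,3,6}] row 3 places 6 nowhere but r3c6. So r3c6=6.
Step 7. [r2c6∈{3}] nothing but 3 survives at r2c6. So r2c6=3.
Step 8. [r3c5∈{1,3}] 3 has one home in box 4: r3c5. So r3c5=3.
Step 9. [r5c5∈{1}] nothing but 1 survives at r5c5. So r5c5=1.
Step 10. [r3c1∈{1}] only 1 remains possible at r3c1. So r3c1=1.
Step 11. [r5c4∈{3}] nothing but 3 survives at r5c4 ⇒ r5c4=3.
Step 12. [r3c2∈{5}] only 5 remains possible at r3c2, so r3c2=5.
Step 13. [r4c1∈{3}] r4c1's peers cover all but 3 ⇒ r4c1=3.
Step 14. [r2c4∈{6}] r2c4's peers cover all but 6. So r2c4=6.
Step 15. [r2c5∈{2}] r2c5 is down to just 2, so r2c5=2.
Step 16. [r4c6∈{1}] r4c6 has the single candidate 1 ⇒ r4c6=1.
Step 17. [r5c2∈{6}] r5c2's peers cover all but 6, so r5c2=6.
Step 18. [r6c4∈{5}] r6c4 is down to just 5 ⇒ r6c4=5.
Step 19. [r6c6∈{4}] r6c6 has the single candidate 4. So r6c6=4.
Step 20. [r1c4∈{1}] only 1 remains possible at r1c4. So r1c4=1.
Step 21. [r1c2∈{2}] nothing but 2 survives at r1c2, so r1c2=2.
Step 22. [r2c3∈{5}] r2c3 has the single candidate 5, so r2c3=5.

Answer: 6 2 3 1 4 5 / 4 1 5 6 2 3 / 1 5 2 4 3 6 / 3 4 6 2 5 1 / 5 6 4 3 1 2 / 2 3 1 5 6 4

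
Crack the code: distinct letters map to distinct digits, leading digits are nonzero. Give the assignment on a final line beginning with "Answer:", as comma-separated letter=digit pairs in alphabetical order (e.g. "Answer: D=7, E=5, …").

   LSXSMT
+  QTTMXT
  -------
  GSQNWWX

Step 1. [col 1: T + T ≡ X (mod 10)] column 1 (T + T ≡ X (mod 10), carry-in 0) doesn't pin X yet; pick X=4 and continue ⇒ X=4.
Step 2. [col 1: T + T ≡ X (mod 10)] no forcing yet in column 1 (carry-in 0); T=2 is free and consistent — try it. So T=2.
Step 3. [col 2: M + X ≡ W (mod 10)] no forcing yet in column 2 (carry-in 0); W=0 is free and consistent — try it. So W=0.
Step 4. [col 2: M + X ≡ W (mod 10)] column 2: given X=4, W=0, carry-in 0, and digits 0,2,4 already taken and all letters distinct, M+X≡W (mod 10) forces M=6 ⇒ M=6.
Step 5. [G] adding two 6-digit numbers gives at most 6+1 digits, and here it does — G is that final carry and must be 1, so G=1.
Step 6. [col 3: S + M ≡ W (mod 10)] column 3 reads S+M+carry(1)=W with M=6, W=0; with digits 0,1,2,4,6 already taken and all letters distinct, the only value for S is 3, so S=3.
Step 7. [col 4: X + T ≡ N (mod 10)] in column 4 we have X+T≡N with carry-in 1; given X=4, T=2 and digits 0,1,2,3,4,6 already taken and all letters distinct, that pins N to 7, so N=7.
Step 8. [col 5: S + T ≡ Q (mod 10)] column 5 reads S+T+carry(0)=Q with S=3, T=2; with digits 0,1,2,3,4,6,7 already taken and all letters distinct, the only value for Q is 5 ⇒ Q=5.
Step 9. [col 6: L + Q ≡ S (mod 10)] column 6: given Q=5, S=3, carry-in 0, and digits 0,1,2,3,4,5,6,7 already taken and all letters distinct, L+Q≡S (mod 10) forces L=8 ⇒ L=8.

Answer: G=1, L=8, M=6, N=7, Q=5, S=3, T=2, W=0, X=4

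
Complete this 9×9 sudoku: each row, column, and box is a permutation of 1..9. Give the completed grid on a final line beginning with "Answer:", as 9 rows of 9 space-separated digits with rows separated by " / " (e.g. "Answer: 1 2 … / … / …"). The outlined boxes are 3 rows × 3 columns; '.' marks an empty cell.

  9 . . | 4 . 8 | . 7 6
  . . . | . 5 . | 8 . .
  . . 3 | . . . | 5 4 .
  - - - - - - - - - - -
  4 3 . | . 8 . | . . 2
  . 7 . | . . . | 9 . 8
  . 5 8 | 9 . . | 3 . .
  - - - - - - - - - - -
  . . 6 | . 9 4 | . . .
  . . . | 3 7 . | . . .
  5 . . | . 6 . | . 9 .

Step 1. [r7c1∈{1,2,3,7,8}] in col 1, 3 fits only at r7c1. So r7c1=3.
Step 2. [r9c3∈{1,2,4,7}] in box 7, 7 fits only at r9c3. So r9c3=7.
Step 3. [r6c9∈{1,4,7}] 4 has one home in box 6: r6c9 ⇒ r6c9=4.
Step 4. [r6c6∈{1,2,6,7}] across row 6, 7 lands solely at r6c6 ⇒ r6c6=7.
Step 5. [r8c2∈{1,2,4,8,9}] across col 2, 9 lands solely at r8c2, so r8c2=9.
Step 6. [r2c8∈{1,2,3}] col 8 places 3 nowhere but r2c8, so r2c8=3.
Step 7. [r1c7∈{1,2}] box 3 places 2 nowhere but r1c7, so r1c7=2.
Step 8. [r1c2∈{1}] r1c2's peers cover all but 1 ⇒ r1c2=1.
Step 9. [r5c6∈{1,2,3,5,6}] in col 6, 3 fits only at r5c6. So r5c6=3.
Step 10. [r7c9∈{1,5,7}] col 9 places 7 nowhere but r7c9, so r7c9=7.
Step 11. [r7c7∈{1}] r7c7 has the single candidate 1, so r7c7=1.
Step 12. [r8c9∈{5}] r8c9 is down to just 5, so r8c9=5.
Step 13. [r4c6∈{1,5,6}] across col 6, 5 lands solely at r4c6. So r4c6=5.
Step 14. [r9c7∈{4}] r9c7 is down to just 4, so r9c7=4.
Step 15. [r2c2∈{2,4,6}] across col 2, 4 lands solely at r2c2 ⇒ r2c2=4.
Step 16. [r2c3∈{2}] r2c3's peers cover all but 2. So r2c3=2.
Step 17. [r5c3∈{1}] only 1 remains possible at r5c3. So r5c3=1.
Step 18. [r3c2∈{6,8}] in col 2, 6 fits only at r3c2 ⇒ r3c2=6.
Step 19. [r8c1∈{1,2,8}] across col 1, 1 lands solely at r8c1. So r8c1=1.
Step 20. [r8c6∈{2}] nothing but 2 survives at r8c6. So r8c6=2.
Step 21. [r9c6∈{1}] r9c6 is down to just 1, so r9c6=1.
Step 22. [r7c8∈{2,8}] r7c8 is the only open cell in col 8 admitting 2, so r7c8=2.
Step 23. [r8c7∈{6}] nothing but 6 survives at r8c7 ⇒ r8c7=6.
Step 24. [r2c6∈{6,9}] in col 6, 6 fits only at r2c6. So r2c6=6.
Step 25. [r9c4∈{8}] r9c4 has the single candidate 8 ⇒ r9c4=8.
Step 26. [r2c1∈{7}] r2c1 has the single candidate 7. So r2c1=7.
Step 27. [r2c4∈{1}] r2c4 is down to just 1. So r2c4=1.
Step 28. [r3c5∈{2}] only 2 remains possible at r3c5, so r3c5=2.
Step 29. [r6c1∈{2,6}] row 6 places 2 nowhere but r6c1 ⇒ r6c1=2.
Step 30. [r6c8∈{1,6}] in row 6, 6 fits only at r6c8. So r6c8=6.
Step 31. [r2c9∈{9}] only 9 remains possible at r2c9. So r2c9=9.
Step 32. [r5c1∈{6}] only 6 remains possible at r5c1 ⇒ r5c1=6.
Step 33. [r8c3∈{4}] r8c3 has the single candidate 4 ⇒ r8c3=4.
Step 34. [r9c2∈{2}] nothing but 2 survives at r9c2, so r9c2=2.
Step 35. [r4c7∈{7}] r4c7's peers cover all but 7, so r4c7=7.
Step 36. [r4c4∈{6}] r4c4's peers cover all but 6, so r4c4=6.
Step 37. [r1c5∈{3}] r1c5 is down to just 3 ⇒ r1c5=3.
Step 38. [r3c6∈{9}] r3c6's peers cover all but 9 ⇒ r3c6=9.
Step 39. [r9c9∈{3}] only 3 remains possible at r9c9, so r9c9=3.
Step 40. [r4c8∈{1}] only 1 remains possible at r4c8 ⇒ r4c8=1.
Step 41. [r7c2∈{8}] nothing but 8 survives at r7c2 ⇒ r7c2=8.
Step 42. [r5c5∈{4}] r5c5's peers cover all but 4 ⇒ r5c5=4.
Step 43. [r3c1∈{8}] r3c1's peers cover all but 8 ⇒ r3c1=8.
Step 44. [r5c8∈{5}] nothing but 5 survives at r5c8. So r5c8=5.
Step 45. [r3c4∈{7}] nothing but 7 survives at r3c4 ⇒ r3c4=7.
Step 46. [r8c8∈{8}] nothing but 8 survives at r8c8, so r8c8=8.
Step 47. [r4c3∈{9}] r4c3 is down to just 9, so r4c3=9.
Step 48. [r3c9∈{1}] nothing but 1 survives at r3c9 ⇒ r3c9=1.
Step 49. [r7c4∈{5}] nothing but 5 survives at r7c4 ⇒ r7c4=5.
Step 50. [r6c5∈{1}] only 1 remains possible at r6c5, so r6c5=1.
Step 51. [r1c3∈{5}] r1c3 is down to just 5, so r1c3=5.
Step 52. [r5c4∈{2}] r5c4's peers cover all but 2 ⇒ r5c4=2.

Answer: 9 1 5 4 3 8 2 7 6 / 7 4 2 1 5 6 8 3 9 / 8 6 3 7 2 9 5 4 1 / 4 3 9 6 8 5 7 1 2 / 6 7 1 2 4 3 9 5 8 / 2 5 8 9 1 7 3 6 4 / 3 8 6 5 9 4 1 2 7 / 1 9 4 3 7 2 6 8 5 / 5 2 7 8 6 1 4 9 3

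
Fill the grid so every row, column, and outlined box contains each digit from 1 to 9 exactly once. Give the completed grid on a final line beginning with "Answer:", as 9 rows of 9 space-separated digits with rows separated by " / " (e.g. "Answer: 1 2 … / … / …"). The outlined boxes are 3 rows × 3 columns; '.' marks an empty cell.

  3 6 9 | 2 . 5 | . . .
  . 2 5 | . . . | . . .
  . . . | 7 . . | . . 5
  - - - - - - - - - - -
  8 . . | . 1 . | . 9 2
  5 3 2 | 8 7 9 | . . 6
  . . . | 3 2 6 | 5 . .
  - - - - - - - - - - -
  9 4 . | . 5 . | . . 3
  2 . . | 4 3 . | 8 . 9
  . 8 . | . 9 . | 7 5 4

Step 1. [r3c2∈{1}] nothing but 1 survives at r3c2, so r3c2=1.
Step 2. [r3c1∈{4}] r3c1 is down to just 4. So r3c1=4.
Step 3. [r7c6∈{1,2,7,8}] r7c6 is the only open cell in row 7 admitting 8. So r7c6=8.
Step 4. [r7c3∈{1,6,7}] across row 7, 7 lands solely at r7c3 ⇒ r7c3=7.
Step 5. [r9c1∈{1,6}] across col 1, 6 lands solely at r9c1, so r9c1=6.
Step 6. [r8c8∈{1,6}] row 8 places 6 nowhere but r8c8. So r8c8=6.
Step 7. [r9c4∈{1}] r9c4's peers cover all but 1, so r9c4=1.
Step 8. [r2c6∈{1,3,4}] in col 6, 1 fits only at r2c6, so r2c6=1.
Step 9. [r3c7∈{2,3,6,9}] across row 3, 9 lands solely at r3c7. So r3c7=9.
Step 10. [r6c1∈{1,7}] in col 1, 1 fits only at r6c1 ⇒ r6c1=1.
Step 11. [r2c7∈{3,4,6}] across col 7, 6 lands solely at r2c7 ⇒ r2c7=6.
Step 12. [r1c9∈{1,7,8}] across col 9, 1 lands solely at r1c9. So r1c9=1.
Step 13. [r1c7∈{4}] r1c7's peers cover all but 4 ⇒ r1c7=4.
Step 14. [r1c8∈{7,8}] r1c8 is the only open cell in row 1 admitting 7 ⇒ r1c8=7.
Step 15. [r2c9∈{8}] nothing but 8 survives at r2c9 ⇒ r2c9=8.
Step 16. [r5c7∈{1}] r5c7 is down to just 1, so r5c7=1.
Step 17. [r3c8∈{2,3}] r3c8 is the only open cell in row 3 admitting 2, so r3c8=2.
Step 18. [r6c3∈{4}] r6c3's peers cover all but 4, so r6c3=4.
Step 19. [r6c2∈{7,9}] 9 has one home in row 6: r6c2, so r6c2=9.
Step 20. [r3c3∈{8}] r3c3's peers cover all but 8 ⇒ r3c3=8.
Step 21. [r2c1∈{7}] r2c1 has the single candidate 7 ⇒ r2c1=7.
Step 22. [r8c6∈{7}] r8c6 has the single candidate 7, so r8c6=7.
Step 23. [r7c8∈{1}] nothing but 1 survives at r7c8, so r7c8=1.
Step 24. [r4c7∈{3}] only 3 remains possible at r4c7 ⇒ r4c7=3.
Step 25. [r2c8∈{3}] r2c8 is down to just 3. So r2c8=3.
Step 26. [r1c5∈{8}] r1c5's peers cover all but 8 ⇒ r1c5=8.
Step 27. [r2c5∈{4}] r2c5 is down to just 4 ⇒ r2c5=4.
Step 28. [r2c4∈{9}] r2c4's peers cover all but 9 ⇒ r2c4=9.
Step 29. [r7c4∈{6}] r7c4 has the single candidate 6. So r7c4=6.
Step 30. [r9c6∈{2}] r9c6 is down to just 2. So r9c6=2.
Step 31. [r6c9∈{7}] r6c9 is down to just 7 ⇒ r6c9=7.
Step 32. [r4c3∈{6}] only 6 remains possible at r4c3 ⇒ r4c3=6.
Step 33. [r7c7∈{2}] r7c7 has the single candidate 2. So r7c7=2.
Step 34. [r9c3∈{3}] r9c3 has the single candidate 3, so r9c3=3.
Step 35. [r8c2∈{5}] only 5 remains possible at r8c2, so r8c2=5.
Step 36. [r3c6∈{3}] r3c6's peers cover all but 3 ⇒ r3c6=3.
Step 37. [r4c2∈{7}] r4c2 is down to just 7. So r4c2=7.
Step 38. [r6c8∈{8}] nothing but 8 survives at r6c8. So r6c8=8.
Step 39. [r4c4∈{5}] r4c4 is down to just 5, so r4c4=5.
Step 40. [r3c5∈{6}] r3c5's peers cover all but 6. So r3c5=6.
Step 41. [r5c8∈{4}] r5c8 has the single candidate 4, so r5c8=4.
Step 42. [r8c3∈{1}] r8c3 has the single candidate 1, so r8c3=1.
Step 43. [r4c6∈{4}] r4c6's peers cover all but 4 ⇒ r4c6=4.

Answer: 3 6 9 2 8 5 4 7 1 / 7 2 5 9 4 1 6 3 8 / 4 1 8 7 6 3 9 2 5 / 8 7 6 5 1 4 3 9 2 / 5 3 2 8 7 9 1 4 6 / 1 9 4 3 2 6 5 8 7 / 9 4 7 6 5 8 2 1 3 / 2 5 1 4 3 7 8 6 9 / 6 8 3 1 9 2 7 5 4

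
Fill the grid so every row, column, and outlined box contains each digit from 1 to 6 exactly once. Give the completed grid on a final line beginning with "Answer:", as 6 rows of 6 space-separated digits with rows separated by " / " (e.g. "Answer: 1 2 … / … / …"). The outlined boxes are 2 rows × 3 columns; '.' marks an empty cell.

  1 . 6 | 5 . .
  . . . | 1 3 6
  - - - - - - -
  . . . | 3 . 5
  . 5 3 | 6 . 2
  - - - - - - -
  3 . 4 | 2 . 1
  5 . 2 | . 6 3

Step 1. [r4c1∈{4}] r4c1's peers cover all but 4. So r4c1=4.
Step 2. [r2c1∈{2}] r2c1 has the single candidate 2. So r2c1=2.
Step 3. [r1c6∈{4}] nothing but 4 survives at r1c6 ⇒ r1c6=4.
Step 4. [r3c3∈{1}] r3c3 is down to just 1. So r3c3=1.
Step 5. [r5c2∈{6}] r5c2's peers cover all but 6, so r5c2=6.
Step 6. [r2c2∈{4}] r2c2 is down to just 4, so r2c2=4.
Step 7. [r2c3∈{5}] r2c3 has the single candidate 5, so r2c3=5.
Step 8. [r3c5∈{4}] r3c5 has the single candidate 4. So r3c5=4.
Step 9. [r3c2∈{2}] only 2 remains possible at r3c2. So r3c2=2.
Step 10. [r5c5∈{5}] nothing but 5 survives at r5c5. So r5c5=5.
Step 11. [r1c2∈{3}] only 3 remains possible at r1c2, so r1c2=3.
Step 12. [r3c1∈{6}] r3c1 is down to just 6, so r3c1=6.
Step 13. [r1c5∈{2}] r1c5 is down to just 2. So r1c5=2.
Step 14. [r6c2∈{1}] nothing but 1 survives at r6c2, so r6c2=1.
Step 15. [r6c4∈{4}] r6c4's peers cover all but 4, so r6c4=4.
Step 16. [r4c5∈{1}] r4c5's peers cover all but 1. So r4c5=1.

Answer: 1 3 6 5 2 4 / 2 4 5 1 3 6 / 6 2 1 3 4 5 / 4 5 3 6 1 2 / 3 6 4 2 5 1 / 5 1 2 4 6 3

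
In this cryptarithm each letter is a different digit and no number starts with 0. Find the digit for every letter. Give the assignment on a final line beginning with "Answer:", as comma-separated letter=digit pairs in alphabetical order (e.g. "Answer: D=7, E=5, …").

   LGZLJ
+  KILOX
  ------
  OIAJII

Step 1. [col 1: J + X ≡ I (mod 10)] several values work for J in column 1 (J + X ≡ I (mod 10), carry-in 0); try J=3. So J=3.
Step 2. [O] adding two 5-digit numbers gives at most 5+1 digits, and here it does — O is that final carry and must be 1 ⇒ O=1.
Step 3. [col 1: J + X ≡ I (mod 10)] no forcing yet in column 1 (carry-in 0); X=7 is free and consistent — try it ⇒ X=7.
Step 4. [col 1: J + X ≡ I (mod 10)] column 1 reads J+X+carry(0)=I with J=3, X=7; with digits 1,3,7 already taken and all letters distinct, the only value for I is 0. So I=0.
Step 5. [col 2: L + O ≡ I (mod 10)] from column 2 (O=1, I=0, carry-in 1, digits 0,1,3,7 already taken and all letters distinct): L must equal 8, so L=8.
Step 6. [col 3: Z + L ≡ J (mod 10)] column 3 reads Z+L+carry(1)=J with L=8, J=3; with digits 0,1,3,7,8 already taken and all letters distinct, the only value for Z is 4 ⇒ Z=4.
Step 7. [col 4: G + I ≡ A (mod 10)] in column 4 we have G+I≡A with carry-in 1; given I=0 and digits 0,1,3,4,7,8 already taken and all letters distinct, that pins G to 5. So G=5.
Step 8. [col 4: G + I ≡ A (mod 10)] column 4 reads G+I+carry(1)=A with G=5, I=0; with digits 0,1,3,4,5,7,8 already taken and all letters distinct, the only value for A is 6 ⇒ A=6.
Step 9. [col 5: L + K ≡ I (mod 10)] in column 5 we have L+K≡I with carry-in 0; given L=8, I=0 and digits 0,1,3,4,5,6,7,8 already taken and all letters distinct, that pins K to 2, so K=2.

Answer: A=6, G=5, I=0, J=3, K=2, L=8, O=1, X=7, Z=4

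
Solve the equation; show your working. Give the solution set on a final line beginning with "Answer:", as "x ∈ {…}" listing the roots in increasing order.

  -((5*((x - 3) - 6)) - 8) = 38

Step 1. [-((5*((x - 3) - 6)) - 8) = 38] leading − — multiply by −1, so neg: (5*((x - 3) - 6)) - 8 = -38.
Step 2. [(5*((x - 3) - 6)) - 8 = -38] add 8: x sits inside (… - 8) ⇒ sub: 5*((x - 3) - 6) = -30.
Step 3. [5*((x - 3) - 6) = -30] leading coefficient 5: divide by 5, so div: (x - 3) - 6 = -6.
Step 4. [(x - 3) - 6 = -6] -6 is outermost — add 6 both sides ⇒ sub: x - 3 = 0.
Step 5. [x - 3 = 0] -3 is outermost — add 3 both sides ⇒ sub: x = 3.

Answer: x ∈ {3}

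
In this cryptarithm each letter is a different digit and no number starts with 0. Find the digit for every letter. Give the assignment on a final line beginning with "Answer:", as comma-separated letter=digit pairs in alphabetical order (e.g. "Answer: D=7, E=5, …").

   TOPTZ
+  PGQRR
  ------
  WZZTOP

Step 1. [col 1: Z + R ≡ P (mod 10)] several values work for P in column 1 (Z + R ≡ P (mod 10), carry-in 0); try P=7, so P=7.
Step 2. [col 1: Z + R ≡ P (mod 10)] Z=3 is one option consistent with column 1 (Z + R ≡ P (mod 10), carry-in 0) — take it ⇒ Z=3.
Step 3. [col 1: Z + R ≡ P (mod 10)] from column 1 (Z=3, P=7, carry-in 0, digits 3,7 already taken and all letters distinct): R must equal 4, so R=4.
Step 4. [col 2: T + R ≡ O (mod 10)] O=0 is one option consistent with column 2 (T + R ≡ O (mod 10), carry-in 0) — take it. So O=0.
Step 5. [col 2: T + R ≡ O (mod 10)] from column 2 (R=4, O=0, carry-in 0, digits 0,3,4,7 already taken and all letters distinct): T must equal 6. So T=6.
Step 6. [col 3: P + Q ≡ T (mod 10)] column 3: given P=7, T=6, carry-in 1, and digits 0,3,4,6,7 already taken and all letters distinct, P+Q≡T (mod 10) forces Q=8, so Q=8.
Step 7. [col 4: O + G ≡ Z (mod 10)] column 4: given O=0, Z=3, carry-in 1, and digits 0,3,4,6,7,8 already taken and all letters distinct, O+G≡Z (mod 10) forces G=2 ⇒ G=2.
Step 8. [col 6: carry → W] in column 6 we have ·+·≡W with carry-in 1; given nothing yet and digits 0,2,3,4,6,7,8 already taken and all letters distinct, that pins W to 1, so W=1.

Answer: G=2, O=0, P=7, Q=8, R=4, T=6, W=1, Z=3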